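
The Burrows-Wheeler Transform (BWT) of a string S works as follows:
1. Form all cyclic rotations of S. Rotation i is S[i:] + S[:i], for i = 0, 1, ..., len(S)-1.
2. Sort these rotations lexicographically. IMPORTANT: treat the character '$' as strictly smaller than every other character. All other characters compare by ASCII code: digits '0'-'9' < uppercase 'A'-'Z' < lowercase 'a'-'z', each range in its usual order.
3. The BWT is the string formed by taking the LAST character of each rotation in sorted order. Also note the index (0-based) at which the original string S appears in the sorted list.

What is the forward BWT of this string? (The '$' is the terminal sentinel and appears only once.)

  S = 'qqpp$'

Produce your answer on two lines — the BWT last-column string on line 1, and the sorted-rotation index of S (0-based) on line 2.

All 5 rotations (rotation i = S[i:]+S[:i]):
  rot[0] = qqpp$
  rot[1] = qpp$q
  rot[2] = pp$qq
  rot[3] = p$qqp
  rot[4] = $qqpp
Sorted (with $ < everything):
  sorted[0] = $qqpp  (last char: 'p')
  sorted[1] = p$qqp  (last char: 'p')
  sorted[2] = pp$qq  (last char: 'q')
  sorted[3] = qpp$q  (last char: 'q')
  sorted[4] = qqpp$  (last char: '$')
Last column: ppqq$
Original string S is at sorted index 4

Answer: ppqq$
4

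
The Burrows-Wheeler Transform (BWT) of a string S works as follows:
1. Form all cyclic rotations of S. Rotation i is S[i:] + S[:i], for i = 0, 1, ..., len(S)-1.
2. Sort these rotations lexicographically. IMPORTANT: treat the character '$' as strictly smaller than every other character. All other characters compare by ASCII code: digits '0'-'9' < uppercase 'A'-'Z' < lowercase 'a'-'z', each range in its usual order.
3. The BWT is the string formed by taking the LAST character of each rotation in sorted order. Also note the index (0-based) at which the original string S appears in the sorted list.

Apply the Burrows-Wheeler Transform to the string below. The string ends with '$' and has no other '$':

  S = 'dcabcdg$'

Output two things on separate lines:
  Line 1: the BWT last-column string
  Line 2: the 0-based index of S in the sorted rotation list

All 8 rotations (rotation i = S[i:]+S[:i]):
  rot[0] = dcabcdg$
  rot[1] = cabcdg$d
  rot[2] = abcdg$dc
  rot[3] = bcdg$dca
  rot[4] = cdg$dcab
  rot[5] = dg$dcabc
  rot[6] = g$dcabcd
  rot[7] = $dcabcdg
Sorted (with $ < everything):
  sorted[0] = $dcabcdg  (last char: 'g')
  sorted[1] = abcdg$dc  (last char: 'c')
  sorted[2] = bcdg$dca  (last char: 'a')
  sorted[3] = cabcdg$d  (last char: 'd')
  sorted[4] = cdg$dcab  (last char: 'b')
  sorted[5] = dcabcdg$  (last char: '$')
  sorted[6] = dg$dcabc  (last char: 'c')
  sorted[7] = g$dcabcd  (last char: 'd')
Last column: gcadb$cd
Original string S is at sorted index 5

Answer: gcadb$cd
5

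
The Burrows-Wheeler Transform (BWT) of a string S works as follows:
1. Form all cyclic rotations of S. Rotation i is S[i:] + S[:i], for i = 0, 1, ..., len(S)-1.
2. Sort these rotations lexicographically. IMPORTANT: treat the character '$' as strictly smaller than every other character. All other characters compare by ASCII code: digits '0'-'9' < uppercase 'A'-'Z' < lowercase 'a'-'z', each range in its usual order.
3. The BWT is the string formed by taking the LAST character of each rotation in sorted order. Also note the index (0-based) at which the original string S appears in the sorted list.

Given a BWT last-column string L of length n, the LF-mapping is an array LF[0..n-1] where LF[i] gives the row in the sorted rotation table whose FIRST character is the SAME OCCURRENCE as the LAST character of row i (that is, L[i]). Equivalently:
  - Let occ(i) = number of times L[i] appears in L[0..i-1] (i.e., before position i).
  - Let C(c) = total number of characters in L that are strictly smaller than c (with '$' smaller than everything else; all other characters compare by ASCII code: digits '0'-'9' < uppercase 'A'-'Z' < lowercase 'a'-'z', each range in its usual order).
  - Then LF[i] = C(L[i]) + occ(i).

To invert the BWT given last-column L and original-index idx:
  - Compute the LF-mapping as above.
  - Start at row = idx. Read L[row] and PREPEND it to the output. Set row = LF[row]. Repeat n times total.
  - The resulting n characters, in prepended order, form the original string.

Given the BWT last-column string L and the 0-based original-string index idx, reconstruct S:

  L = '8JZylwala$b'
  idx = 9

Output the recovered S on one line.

Answer: wallabyZJ8$

Derivation:
LF mapping: 1 2 3 10 7 9 4 8 5 0 6
Walk LF starting at row 9, prepending L[row]:
  step 1: row=9, L[9]='$', prepend. Next row=LF[9]=0
  step 2: row=0, L[0]='8', prepend. Next row=LF[0]=1
  step 3: row=1, L[1]='J', prepend. Next row=LF[1]=2
  step 4: row=2, L[2]='Z', prepend. Next row=LF[2]=3
  step 5: row=3, L[3]='y', prepend. Next row=LF[3]=10
  step 6: row=10, L[10]='b', prepend. Next row=LF[10]=6
  step 7: row=6, L[6]='a', prepend. Next row=LF[6]=4
  step 8: row=4, L[4]='l', prepend. Next row=LF[4]=7
  step 9: row=7, L[7]='l', prepend. Next row=LF[7]=8
  step 10: row=8, L[8]='a', prepend. Next row=LF[8]=5
  step 11: row=5, L[5]='w', prepend. Next row=LF[5]=9
Reversed output: wallabyZJ8$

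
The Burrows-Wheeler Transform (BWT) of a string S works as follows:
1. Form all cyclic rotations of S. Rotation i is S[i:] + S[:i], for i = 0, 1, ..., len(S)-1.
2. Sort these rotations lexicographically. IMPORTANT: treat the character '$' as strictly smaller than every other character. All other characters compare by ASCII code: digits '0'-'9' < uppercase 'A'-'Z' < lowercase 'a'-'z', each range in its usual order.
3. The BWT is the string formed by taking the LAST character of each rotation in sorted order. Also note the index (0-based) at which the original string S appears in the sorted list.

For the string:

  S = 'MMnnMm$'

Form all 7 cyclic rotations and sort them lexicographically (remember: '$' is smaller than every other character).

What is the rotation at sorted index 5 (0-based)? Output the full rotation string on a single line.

All 7 rotations (rotation i = S[i:]+S[:i]):
  rot[0] = MMnnMm$
  rot[1] = MnnMm$M
  rot[2] = nnMm$MM
  rot[3] = nMm$MMn
  rot[4] = Mm$MMnn
  rot[5] = m$MMnnM
  rot[6] = $MMnnMm
Sorted (with $ < everything):
  sorted[0] = $MMnnMm
  sorted[1] = MMnnMm$
  sorted[2] = Mm$MMnn
  sorted[3] = MnnMm$M
  sorted[4] = m$MMnnM
  sorted[5] = nMm$MMn
  sorted[6] = nnMm$MM
sorted[5] = nMm$MMn

Answer: nMm$MMn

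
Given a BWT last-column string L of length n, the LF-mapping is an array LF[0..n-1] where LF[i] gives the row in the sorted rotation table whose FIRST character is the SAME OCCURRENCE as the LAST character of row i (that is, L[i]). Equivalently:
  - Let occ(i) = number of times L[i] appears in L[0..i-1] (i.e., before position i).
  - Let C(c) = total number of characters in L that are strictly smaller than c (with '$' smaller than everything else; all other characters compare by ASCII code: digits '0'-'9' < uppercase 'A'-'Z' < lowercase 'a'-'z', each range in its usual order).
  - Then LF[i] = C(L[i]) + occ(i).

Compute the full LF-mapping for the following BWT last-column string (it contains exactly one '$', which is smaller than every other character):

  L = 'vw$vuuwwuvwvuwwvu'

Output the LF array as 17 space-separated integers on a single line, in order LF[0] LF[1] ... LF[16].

Answer: 6 11 0 7 1 2 12 13 3 8 14 9 4 15 16 10 5

Derivation:
Char counts: '$':1, 'u':5, 'v':5, 'w':6
C (first-col start): C('$')=0, C('u')=1, C('v')=6, C('w')=11
L[0]='v': occ=0, LF[0]=C('v')+0=6+0=6
L[1]='w': occ=0, LF[1]=C('w')+0=11+0=11
L[2]='$': occ=0, LF[2]=C('$')+0=0+0=0
L[3]='v': occ=1, LF[3]=C('v')+1=6+1=7
L[4]='u': occ=0, LF[4]=C('u')+0=1+0=1
L[5]='u': occ=1, LF[5]=C('u')+1=1+1=2
L[6]='w': occ=1, LF[6]=C('w')+1=11+1=12
L[7]='w': occ=2, LF[7]=C('w')+2=11+2=13
L[8]='u': occ=2, LF[8]=C('u')+2=1+2=3
L[9]='v': occ=2, LF[9]=C('v')+2=6+2=8
L[10]='w': occ=3, LF[10]=C('w')+3=11+3=14
L[11]='v': occ=3, LF[11]=C('v')+3=6+3=9
L[12]='u': occ=3, LF[12]=C('u')+3=1+3=4
L[13]='w': occ=4, LF[13]=C('w')+4=11+4=15
L[14]='w': occ=5, LF[14]=C('w')+5=11+5=16
L[15]='v': occ=4, LF[15]=C('v')+4=6+4=10
L[16]='u': occ=4, LF[16]=C('u')+4=1+4=5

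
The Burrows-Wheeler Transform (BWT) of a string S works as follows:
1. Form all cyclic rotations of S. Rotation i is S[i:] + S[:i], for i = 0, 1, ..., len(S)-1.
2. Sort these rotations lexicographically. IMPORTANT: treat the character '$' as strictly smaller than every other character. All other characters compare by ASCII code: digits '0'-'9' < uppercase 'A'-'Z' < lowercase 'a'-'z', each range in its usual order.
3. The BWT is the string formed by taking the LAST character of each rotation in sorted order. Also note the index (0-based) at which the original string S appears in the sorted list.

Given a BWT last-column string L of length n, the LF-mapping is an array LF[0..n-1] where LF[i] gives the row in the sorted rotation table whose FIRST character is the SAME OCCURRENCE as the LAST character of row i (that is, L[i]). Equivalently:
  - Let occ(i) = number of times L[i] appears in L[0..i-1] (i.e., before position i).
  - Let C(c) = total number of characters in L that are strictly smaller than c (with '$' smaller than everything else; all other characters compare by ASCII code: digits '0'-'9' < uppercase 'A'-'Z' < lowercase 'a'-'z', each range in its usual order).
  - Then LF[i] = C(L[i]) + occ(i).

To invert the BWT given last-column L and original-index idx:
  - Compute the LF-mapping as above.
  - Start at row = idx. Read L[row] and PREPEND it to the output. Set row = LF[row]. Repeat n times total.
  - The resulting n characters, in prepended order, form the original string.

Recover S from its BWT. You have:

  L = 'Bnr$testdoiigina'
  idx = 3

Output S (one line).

Answer: disintegrationB$

Derivation:
LF mapping: 1 9 12 0 14 4 13 15 3 11 6 7 5 8 10 2
Walk LF starting at row 3, prepending L[row]:
  step 1: row=3, L[3]='$', prepend. Next row=LF[3]=0
  step 2: row=0, L[0]='B', prepend. Next row=LF[0]=1
  step 3: row=1, L[1]='n', prepend. Next row=LF[1]=9
  step 4: row=9, L[9]='o', prepend. Next row=LF[9]=11
  step 5: row=11, L[11]='i', prepend. Next row=LF[11]=7
  step 6: row=7, L[7]='t', prepend. Next row=LF[7]=15
  step 7: row=15, L[15]='a', prepend. Next row=LF[15]=2
  step 8: row=2, L[2]='r', prepend. Next row=LF[2]=12
  step 9: row=12, L[12]='g', prepend. Next row=LF[12]=5
  step 10: row=5, L[5]='e', prepend. Next row=LF[5]=4
  step 11: row=4, L[4]='t', prepend. Next row=LF[4]=14
  step 12: row=14, L[14]='n', prepend. Next row=LF[14]=10
  step 13: row=10, L[10]='i', prepend. Next row=LF[10]=6
  step 14: row=6, L[6]='s', prepend. Next row=LF[6]=13
  step 15: row=13, L[13]='i', prepend. Next row=LF[13]=8
  step 16: row=8, L[8]='d', prepend. Next row=LF[8]=3
Reversed output: disintegrationB$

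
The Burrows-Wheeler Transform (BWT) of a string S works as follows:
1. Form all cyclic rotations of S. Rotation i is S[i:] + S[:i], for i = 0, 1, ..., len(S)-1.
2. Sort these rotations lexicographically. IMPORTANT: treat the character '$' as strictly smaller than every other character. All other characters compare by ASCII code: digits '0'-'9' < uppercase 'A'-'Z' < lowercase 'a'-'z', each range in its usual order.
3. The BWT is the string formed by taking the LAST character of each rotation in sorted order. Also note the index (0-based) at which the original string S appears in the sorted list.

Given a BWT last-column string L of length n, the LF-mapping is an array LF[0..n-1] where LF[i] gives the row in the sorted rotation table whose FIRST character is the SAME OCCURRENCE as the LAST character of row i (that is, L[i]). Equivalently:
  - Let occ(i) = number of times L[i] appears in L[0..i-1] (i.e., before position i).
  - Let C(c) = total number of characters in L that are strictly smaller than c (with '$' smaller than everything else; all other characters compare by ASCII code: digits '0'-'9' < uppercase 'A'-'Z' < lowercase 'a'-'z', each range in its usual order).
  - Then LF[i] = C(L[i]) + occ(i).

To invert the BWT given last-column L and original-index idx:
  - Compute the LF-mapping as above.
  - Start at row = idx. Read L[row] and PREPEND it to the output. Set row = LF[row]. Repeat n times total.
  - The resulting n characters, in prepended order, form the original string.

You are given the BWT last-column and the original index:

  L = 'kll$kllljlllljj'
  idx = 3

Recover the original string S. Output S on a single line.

LF mapping: 4 6 7 0 5 8 9 10 1 11 12 13 14 2 3
Walk LF starting at row 3, prepending L[row]:
  step 1: row=3, L[3]='$', prepend. Next row=LF[3]=0
  step 2: row=0, L[0]='k', prepend. Next row=LF[0]=4
  step 3: row=4, L[4]='k', prepend. Next row=LF[4]=5
  step 4: row=5, L[5]='l', prepend. Next row=LF[5]=8
  step 5: row=8, L[8]='j', prepend. Next row=LF[8]=1
  step 6: row=1, L[1]='l', prepend. Next row=LF[1]=6
  step 7: row=6, L[6]='l', prepend. Next row=LF[6]=9
  step 8: row=9, L[9]='l', prepend. Next row=LF[9]=11
  step 9: row=11, L[11]='l', prepend. Next row=LF[11]=13
  step 10: row=13, L[13]='j', prepend. Next row=LF[13]=2
  step 11: row=2, L[2]='l', prepend. Next row=LF[2]=7
  step 12: row=7, L[7]='l', prepend. Next row=LF[7]=10
  step 13: row=10, L[10]='l', prepend. Next row=LF[10]=12
  step 14: row=12, L[12]='l', prepend. Next row=LF[12]=14
  step 15: row=14, L[14]='j', prepend. Next row=LF[14]=3
Reversed output: jlllljlllljlkk$

Answer: jlllljlllljlkk$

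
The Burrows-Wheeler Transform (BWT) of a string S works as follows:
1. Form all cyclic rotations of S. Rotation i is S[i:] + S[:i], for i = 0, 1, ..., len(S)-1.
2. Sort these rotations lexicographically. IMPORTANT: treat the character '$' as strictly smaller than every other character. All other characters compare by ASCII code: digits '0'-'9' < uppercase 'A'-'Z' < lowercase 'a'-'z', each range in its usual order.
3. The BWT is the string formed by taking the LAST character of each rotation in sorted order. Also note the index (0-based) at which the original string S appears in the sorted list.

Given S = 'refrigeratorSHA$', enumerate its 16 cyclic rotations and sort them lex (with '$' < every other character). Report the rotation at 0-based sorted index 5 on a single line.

All 16 rotations (rotation i = S[i:]+S[:i]):
  rot[0] = refrigeratorSHA$
  rot[1] = efrigeratorSHA$r
  rot[2] = frigeratorSHA$re
  rot[3] = rigeratorSHA$ref
  rot[4] = igeratorSHA$refr
  rot[5] = geratorSHA$refri
  rot[6] = eratorSHA$refrig
  rot[7] = ratorSHA$refrige
  rot[8] = atorSHA$refriger
  rot[9] = torSHA$refrigera
  rot[10] = orSHA$refrigerat
  rot[11] = rSHA$refrigerato
  rot[12] = SHA$refrigerator
  rot[13] = HA$refrigeratorS
  rot[14] = A$refrigeratorSH
  rot[15] = $refrigeratorSHA
Sorted (with $ < everything):
  sorted[0] = $refrigeratorSHA
  sorted[1] = A$refrigeratorSH
  sorted[2] = HA$refrigeratorS
  sorted[3] = SHA$refrigerator
  sorted[4] = atorSHA$refriger
  sorted[5] = efrigeratorSHA$r
  sorted[6] = eratorSHA$refrig
  sorted[7] = frigeratorSHA$re
  sorted[8] = geratorSHA$refri
  sorted[9] = igeratorSHA$refr
  sorted[10] = orSHA$refrigerat
  sorted[11] = rSHA$refrigerato
  sorted[12] = ratorSHA$refrige
  sorted[13] = refrigeratorSHA$
  sorted[14] = rigeratorSHA$ref
  sorted[15] = torSHA$refrigera
sorted[5] = efrigeratorSHA$r

Answer: efrigeratorSHA$r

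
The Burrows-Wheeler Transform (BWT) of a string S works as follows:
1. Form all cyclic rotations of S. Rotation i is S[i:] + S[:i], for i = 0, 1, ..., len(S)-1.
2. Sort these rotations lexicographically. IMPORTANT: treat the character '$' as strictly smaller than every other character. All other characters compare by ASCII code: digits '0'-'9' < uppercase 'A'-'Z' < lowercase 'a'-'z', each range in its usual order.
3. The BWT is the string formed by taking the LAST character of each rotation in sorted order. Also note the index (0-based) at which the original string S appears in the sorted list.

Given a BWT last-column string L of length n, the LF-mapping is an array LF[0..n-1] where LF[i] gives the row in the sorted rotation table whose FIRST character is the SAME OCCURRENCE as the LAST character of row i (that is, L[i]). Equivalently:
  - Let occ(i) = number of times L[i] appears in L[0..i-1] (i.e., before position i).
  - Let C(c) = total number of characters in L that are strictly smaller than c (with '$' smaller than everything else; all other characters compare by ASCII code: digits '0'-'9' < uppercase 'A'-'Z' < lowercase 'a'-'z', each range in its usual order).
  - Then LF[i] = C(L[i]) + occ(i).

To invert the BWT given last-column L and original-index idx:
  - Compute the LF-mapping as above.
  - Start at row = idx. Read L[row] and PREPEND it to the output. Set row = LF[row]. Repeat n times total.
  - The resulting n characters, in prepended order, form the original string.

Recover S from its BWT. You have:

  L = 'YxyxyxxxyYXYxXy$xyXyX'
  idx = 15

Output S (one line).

LF mapping: 5 8 15 9 16 10 11 12 17 6 1 7 13 2 18 0 14 19 3 20 4
Walk LF starting at row 15, prepending L[row]:
  step 1: row=15, L[15]='$', prepend. Next row=LF[15]=0
  step 2: row=0, L[0]='Y', prepend. Next row=LF[0]=5
  step 3: row=5, L[5]='x', prepend. Next row=LF[5]=10
  step 4: row=10, L[10]='X', prepend. Next row=LF[10]=1
  step 5: row=1, L[1]='x', prepend. Next row=LF[1]=8
  step 6: row=8, L[8]='y', prepend. Next row=LF[8]=17
  step 7: row=17, L[17]='y', prepend. Next row=LF[17]=19
  step 8: row=19, L[19]='y', prepend. Next row=LF[19]=20
  step 9: row=20, L[20]='X', prepend. Next row=LF[20]=4
  step 10: row=4, L[4]='y', prepend. Next row=LF[4]=16
  step 11: row=16, L[16]='x', prepend. Next row=LF[16]=14
  step 12: row=14, L[14]='y', prepend. Next row=LF[14]=18
  step 13: row=18, L[18]='X', prepend. Next row=LF[18]=3
  step 14: row=3, L[3]='x', prepend. Next row=LF[3]=9
  step 15: row=9, L[9]='Y', prepend. Next row=LF[9]=6
  step 16: row=6, L[6]='x', prepend. Next row=LF[6]=11
  step 17: row=11, L[11]='Y', prepend. Next row=LF[11]=7
  step 18: row=7, L[7]='x', prepend. Next row=LF[7]=12
  step 19: row=12, L[12]='x', prepend. Next row=LF[12]=13
  step 20: row=13, L[13]='X', prepend. Next row=LF[13]=2
  step 21: row=2, L[2]='y', prepend. Next row=LF[2]=15
Reversed output: yXxxYxYxXyxyXyyyxXxY$

Answer: yXxxYxYxXyxyXyyyxXxY$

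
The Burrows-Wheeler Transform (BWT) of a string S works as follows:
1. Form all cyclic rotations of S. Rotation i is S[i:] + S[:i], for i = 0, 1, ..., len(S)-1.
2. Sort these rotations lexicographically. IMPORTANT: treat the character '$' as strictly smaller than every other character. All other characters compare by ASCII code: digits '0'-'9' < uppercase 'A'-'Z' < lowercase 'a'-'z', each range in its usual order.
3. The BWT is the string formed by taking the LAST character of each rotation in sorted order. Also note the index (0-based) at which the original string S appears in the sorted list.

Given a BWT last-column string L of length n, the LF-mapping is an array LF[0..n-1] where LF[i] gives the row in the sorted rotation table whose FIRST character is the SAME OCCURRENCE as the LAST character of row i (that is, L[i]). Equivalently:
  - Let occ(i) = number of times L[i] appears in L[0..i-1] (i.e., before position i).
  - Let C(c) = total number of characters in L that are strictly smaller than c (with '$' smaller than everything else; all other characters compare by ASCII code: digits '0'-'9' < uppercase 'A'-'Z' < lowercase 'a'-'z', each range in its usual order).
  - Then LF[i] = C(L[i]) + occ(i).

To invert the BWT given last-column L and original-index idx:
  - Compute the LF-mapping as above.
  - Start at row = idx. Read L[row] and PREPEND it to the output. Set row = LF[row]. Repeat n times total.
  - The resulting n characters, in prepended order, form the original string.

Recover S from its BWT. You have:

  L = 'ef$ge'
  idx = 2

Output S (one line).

Answer: egfe$

Derivation:
LF mapping: 1 3 0 4 2
Walk LF starting at row 2, prepending L[row]:
  step 1: row=2, L[2]='$', prepend. Next row=LF[2]=0
  step 2: row=0, L[0]='e', prepend. Next row=LF[0]=1
  step 3: row=1, L[1]='f', prepend. Next row=LF[1]=3
  step 4: row=3, L[3]='g', prepend. Next row=LF[3]=4
  step 5: row=4, L[4]='e', prepend. Next row=LF[4]=2
Reversed output: egfe$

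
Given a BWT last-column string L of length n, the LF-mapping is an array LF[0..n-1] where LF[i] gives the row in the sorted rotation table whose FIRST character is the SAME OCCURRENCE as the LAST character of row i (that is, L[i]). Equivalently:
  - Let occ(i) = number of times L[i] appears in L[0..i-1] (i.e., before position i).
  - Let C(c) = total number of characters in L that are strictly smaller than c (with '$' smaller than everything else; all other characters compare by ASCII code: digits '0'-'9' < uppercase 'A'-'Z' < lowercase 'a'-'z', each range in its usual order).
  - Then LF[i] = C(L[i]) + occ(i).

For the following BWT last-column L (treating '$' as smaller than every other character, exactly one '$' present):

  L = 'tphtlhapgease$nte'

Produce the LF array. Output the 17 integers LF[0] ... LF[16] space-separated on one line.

Char counts: '$':1, 'a':2, 'e':3, 'g':1, 'h':2, 'l':1, 'n':1, 'p':2, 's':1, 't':3
C (first-col start): C('$')=0, C('a')=1, C('e')=3, C('g')=6, C('h')=7, C('l')=9, C('n')=10, C('p')=11, C('s')=13, C('t')=14
L[0]='t': occ=0, LF[0]=C('t')+0=14+0=14
L[1]='p': occ=0, LF[1]=C('p')+0=11+0=11
L[2]='h': occ=0, LF[2]=C('h')+0=7+0=7
L[3]='t': occ=1, LF[3]=C('t')+1=14+1=15
L[4]='l': occ=0, LF[4]=C('l')+0=9+0=9
L[5]='h': occ=1, LF[5]=C('h')+1=7+1=8
L[6]='a': occ=0, LF[6]=C('a')+0=1+0=1
L[7]='p': occ=1, LF[7]=C('p')+1=11+1=12
L[8]='g': occ=0, LF[8]=C('g')+0=6+0=6
L[9]='e': occ=0, LF[9]=C('e')+0=3+0=3
L[10]='a': occ=1, LF[10]=C('a')+1=1+1=2
L[11]='s': occ=0, LF[11]=C('s')+0=13+0=13
L[12]='e': occ=1, LF[12]=C('e')+1=3+1=4
L[13]='$': occ=0, LF[13]=C('$')+0=0+0=0
L[14]='n': occ=0, LF[14]=C('n')+0=10+0=10
L[15]='t': occ=2, LF[15]=C('t')+2=14+2=16
L[16]='e': occ=2, LF[16]=C('e')+2=3+2=5

Answer: 14 11 7 15 9 8 1 12 6 3 2 13 4 0 10 16 5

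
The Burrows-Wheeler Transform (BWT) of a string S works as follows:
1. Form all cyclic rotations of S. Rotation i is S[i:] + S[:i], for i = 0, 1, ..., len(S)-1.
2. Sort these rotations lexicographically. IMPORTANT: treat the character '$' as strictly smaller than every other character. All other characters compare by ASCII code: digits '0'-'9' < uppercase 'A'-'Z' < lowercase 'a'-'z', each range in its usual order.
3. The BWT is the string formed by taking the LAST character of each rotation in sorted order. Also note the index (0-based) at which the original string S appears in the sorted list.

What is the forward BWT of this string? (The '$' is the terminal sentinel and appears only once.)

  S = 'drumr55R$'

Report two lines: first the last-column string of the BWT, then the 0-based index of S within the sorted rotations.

All 9 rotations (rotation i = S[i:]+S[:i]):
  rot[0] = drumr55R$
  rot[1] = rumr55R$d
  rot[2] = umr55R$dr
  rot[3] = mr55R$dru
  rot[4] = r55R$drum
  rot[5] = 55R$drumr
  rot[6] = 5R$drumr5
  rot[7] = R$drumr55
  rot[8] = $drumr55R
Sorted (with $ < everything):
  sorted[0] = $drumr55R  (last char: 'R')
  sorted[1] = 55R$drumr  (last char: 'r')
  sorted[2] = 5R$drumr5  (last char: '5')
  sorted[3] = R$drumr55  (last char: '5')
  sorted[4] = drumr55R$  (last char: '$')
  sorted[5] = mr55R$dru  (last char: 'u')
  sorted[6] = r55R$drum  (last char: 'm')
  sorted[7] = rumr55R$d  (last char: 'd')
  sorted[8] = umr55R$dr  (last char: 'r')
Last column: Rr55$umdr
Original string S is at sorted index 4

Answer: Rr55$umdr
4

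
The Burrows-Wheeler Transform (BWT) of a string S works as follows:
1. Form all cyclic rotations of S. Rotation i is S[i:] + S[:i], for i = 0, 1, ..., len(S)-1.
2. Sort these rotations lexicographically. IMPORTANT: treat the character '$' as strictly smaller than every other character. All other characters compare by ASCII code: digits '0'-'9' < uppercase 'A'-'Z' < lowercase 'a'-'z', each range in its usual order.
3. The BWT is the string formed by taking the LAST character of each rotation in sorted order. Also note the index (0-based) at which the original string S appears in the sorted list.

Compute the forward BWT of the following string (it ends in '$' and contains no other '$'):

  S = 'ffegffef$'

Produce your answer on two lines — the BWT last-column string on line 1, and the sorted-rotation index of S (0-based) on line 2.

All 9 rotations (rotation i = S[i:]+S[:i]):
  rot[0] = ffegffef$
  rot[1] = fegffef$f
  rot[2] = egffef$ff
  rot[3] = gffef$ffe
  rot[4] = ffef$ffeg
  rot[5] = fef$ffegf
  rot[6] = ef$ffegff
  rot[7] = f$ffegffe
  rot[8] = $ffegffef
Sorted (with $ < everything):
  sorted[0] = $ffegffef  (last char: 'f')
  sorted[1] = ef$ffegff  (last char: 'f')
  sorted[2] = egffef$ff  (last char: 'f')
  sorted[3] = f$ffegffe  (last char: 'e')
  sorted[4] = fef$ffegf  (last char: 'f')
  sorted[5] = fegffef$f  (last char: 'f')
  sorted[6] = ffef$ffeg  (last char: 'g')
  sorted[7] = ffegffef$  (last char: '$')
  sorted[8] = gffef$ffe  (last char: 'e')
Last column: fffeffg$e
Original string S is at sorted index 7

Answer: fffeffg$e
7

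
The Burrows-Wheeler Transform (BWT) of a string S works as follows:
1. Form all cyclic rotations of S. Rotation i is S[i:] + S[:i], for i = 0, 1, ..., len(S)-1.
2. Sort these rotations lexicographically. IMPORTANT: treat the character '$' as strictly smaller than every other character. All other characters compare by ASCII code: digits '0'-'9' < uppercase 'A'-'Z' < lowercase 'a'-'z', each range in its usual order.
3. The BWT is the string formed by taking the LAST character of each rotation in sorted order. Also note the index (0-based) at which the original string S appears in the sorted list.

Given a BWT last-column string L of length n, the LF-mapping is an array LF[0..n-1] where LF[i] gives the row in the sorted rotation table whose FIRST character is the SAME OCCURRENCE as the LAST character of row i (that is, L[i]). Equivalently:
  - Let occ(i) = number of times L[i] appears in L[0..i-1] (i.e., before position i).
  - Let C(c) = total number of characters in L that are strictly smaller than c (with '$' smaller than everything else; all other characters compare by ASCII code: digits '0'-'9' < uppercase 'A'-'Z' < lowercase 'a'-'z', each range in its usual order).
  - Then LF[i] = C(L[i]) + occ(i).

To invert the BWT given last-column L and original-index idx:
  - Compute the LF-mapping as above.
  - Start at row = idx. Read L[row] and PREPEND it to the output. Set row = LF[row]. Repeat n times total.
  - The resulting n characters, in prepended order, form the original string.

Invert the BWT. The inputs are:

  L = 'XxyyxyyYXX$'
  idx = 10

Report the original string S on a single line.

Answer: yxYyXyXyxX$

Derivation:
LF mapping: 1 5 7 8 6 9 10 4 2 3 0
Walk LF starting at row 10, prepending L[row]:
  step 1: row=10, L[10]='$', prepend. Next row=LF[10]=0
  step 2: row=0, L[0]='X', prepend. Next row=LF[0]=1
  step 3: row=1, L[1]='x', prepend. Next row=LF[1]=5
  step 4: row=5, L[5]='y', prepend. Next row=LF[5]=9
  step 5: row=9, L[9]='X', prepend. Next row=LF[9]=3
  step 6: row=3, L[3]='y', prepend. Next row=LF[3]=8
  step 7: row=8, L[8]='X', prepend. Next row=LF[8]=2
  step 8: row=2, L[2]='y', prepend. Next row=LF[2]=7
  step 9: row=7, L[7]='Y', prepend. Next row=LF[7]=4
  step 10: row=4, L[4]='x', prepend. Next row=LF[4]=6
  step 11: row=6, L[6]='y', prepend. Next row=LF[6]=10
Reversed output: yxYyXyXyxX$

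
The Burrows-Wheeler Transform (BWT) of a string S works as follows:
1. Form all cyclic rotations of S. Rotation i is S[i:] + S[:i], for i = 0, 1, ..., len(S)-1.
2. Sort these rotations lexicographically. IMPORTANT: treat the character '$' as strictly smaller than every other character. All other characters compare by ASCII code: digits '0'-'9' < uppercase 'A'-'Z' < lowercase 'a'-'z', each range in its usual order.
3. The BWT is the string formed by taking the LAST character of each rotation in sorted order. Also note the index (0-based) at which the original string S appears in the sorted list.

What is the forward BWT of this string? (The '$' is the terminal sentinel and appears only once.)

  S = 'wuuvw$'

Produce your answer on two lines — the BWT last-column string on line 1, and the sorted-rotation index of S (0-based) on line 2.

Answer: wwuuv$
5

Derivation:
All 6 rotations (rotation i = S[i:]+S[:i]):
  rot[0] = wuuvw$
  rot[1] = uuvw$w
  rot[2] = uvw$wu
  rot[3] = vw$wuu
  rot[4] = w$wuuv
  rot[5] = $wuuvw
Sorted (with $ < everything):
  sorted[0] = $wuuvw  (last char: 'w')
  sorted[1] = uuvw$w  (last char: 'w')
  sorted[2] = uvw$wu  (last char: 'u')
  sorted[3] = vw$wuu  (last char: 'u')
  sorted[4] = w$wuuv  (last char: 'v')
  sorted[5] = wuuvw$  (last char: '$')
Last column: wwuuv$
Original string S is at sorted index 5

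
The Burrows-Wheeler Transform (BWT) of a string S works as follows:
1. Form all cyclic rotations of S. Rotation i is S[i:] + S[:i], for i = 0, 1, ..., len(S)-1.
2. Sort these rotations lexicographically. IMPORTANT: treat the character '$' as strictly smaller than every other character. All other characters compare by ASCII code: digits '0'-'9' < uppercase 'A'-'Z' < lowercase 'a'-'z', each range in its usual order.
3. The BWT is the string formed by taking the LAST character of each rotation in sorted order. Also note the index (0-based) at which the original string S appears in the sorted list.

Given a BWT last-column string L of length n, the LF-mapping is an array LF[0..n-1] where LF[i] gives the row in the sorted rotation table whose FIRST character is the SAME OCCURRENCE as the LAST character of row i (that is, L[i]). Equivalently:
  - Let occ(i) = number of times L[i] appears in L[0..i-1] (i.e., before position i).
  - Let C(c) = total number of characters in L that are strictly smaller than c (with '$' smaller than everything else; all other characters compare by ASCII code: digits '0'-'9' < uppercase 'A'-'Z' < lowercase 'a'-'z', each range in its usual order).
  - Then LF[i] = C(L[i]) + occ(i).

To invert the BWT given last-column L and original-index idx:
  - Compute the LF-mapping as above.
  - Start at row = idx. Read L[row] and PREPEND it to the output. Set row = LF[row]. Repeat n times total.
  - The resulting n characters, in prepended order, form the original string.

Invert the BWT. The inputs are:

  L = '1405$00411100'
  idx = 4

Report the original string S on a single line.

LF mapping: 6 10 1 12 0 2 3 11 7 8 9 4 5
Walk LF starting at row 4, prepending L[row]:
  step 1: row=4, L[4]='$', prepend. Next row=LF[4]=0
  step 2: row=0, L[0]='1', prepend. Next row=LF[0]=6
  step 3: row=6, L[6]='0', prepend. Next row=LF[6]=3
  step 4: row=3, L[3]='5', prepend. Next row=LF[3]=12
  step 5: row=12, L[12]='0', prepend. Next row=LF[12]=5
  step 6: row=5, L[5]='0', prepend. Next row=LF[5]=2
  step 7: row=2, L[2]='0', prepend. Next row=LF[2]=1
  step 8: row=1, L[1]='4', prepend. Next row=LF[1]=10
  step 9: row=10, L[10]='1', prepend. Next row=LF[10]=9
  step 10: row=9, L[9]='1', prepend. Next row=LF[9]=8
  step 11: row=8, L[8]='1', prepend. Next row=LF[8]=7
  step 12: row=7, L[7]='4', prepend. Next row=LF[7]=11
  step 13: row=11, L[11]='0', prepend. Next row=LF[11]=4
Reversed output: 041114000501$

Answer: 041114000501$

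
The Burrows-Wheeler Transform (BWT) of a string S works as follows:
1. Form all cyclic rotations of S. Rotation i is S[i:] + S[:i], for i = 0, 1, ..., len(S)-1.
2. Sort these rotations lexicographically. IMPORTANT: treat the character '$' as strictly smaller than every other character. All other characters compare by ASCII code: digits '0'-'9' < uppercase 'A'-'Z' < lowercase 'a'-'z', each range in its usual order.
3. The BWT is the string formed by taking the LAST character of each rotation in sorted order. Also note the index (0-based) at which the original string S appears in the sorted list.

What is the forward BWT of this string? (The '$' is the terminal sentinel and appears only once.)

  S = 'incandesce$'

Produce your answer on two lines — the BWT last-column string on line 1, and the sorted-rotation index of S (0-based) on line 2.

All 11 rotations (rotation i = S[i:]+S[:i]):
  rot[0] = incandesce$
  rot[1] = ncandesce$i
  rot[2] = candesce$in
  rot[3] = andesce$inc
  rot[4] = ndesce$inca
  rot[5] = desce$incan
  rot[6] = esce$incand
  rot[7] = sce$incande
  rot[8] = ce$incandes
  rot[9] = e$incandesc
  rot[10] = $incandesce
Sorted (with $ < everything):
  sorted[0] = $incandesce  (last char: 'e')
  sorted[1] = andesce$inc  (last char: 'c')
  sorted[2] = candesce$in  (last char: 'n')
  sorted[3] = ce$incandes  (last char: 's')
  sorted[4] = desce$incan  (last char: 'n')
  sorted[5] = e$incandesc  (last char: 'c')
  sorted[6] = esce$incand  (last char: 'd')
  sorted[7] = incandesce$  (last char: '$')
  sorted[8] = ncandesce$i  (last char: 'i')
  sorted[9] = ndesce$inca  (last char: 'a')
  sorted[10] = sce$incande  (last char: 'e')
Last column: ecnsncd$iae
Original string S is at sorted index 7

Answer: ecnsncd$iae
7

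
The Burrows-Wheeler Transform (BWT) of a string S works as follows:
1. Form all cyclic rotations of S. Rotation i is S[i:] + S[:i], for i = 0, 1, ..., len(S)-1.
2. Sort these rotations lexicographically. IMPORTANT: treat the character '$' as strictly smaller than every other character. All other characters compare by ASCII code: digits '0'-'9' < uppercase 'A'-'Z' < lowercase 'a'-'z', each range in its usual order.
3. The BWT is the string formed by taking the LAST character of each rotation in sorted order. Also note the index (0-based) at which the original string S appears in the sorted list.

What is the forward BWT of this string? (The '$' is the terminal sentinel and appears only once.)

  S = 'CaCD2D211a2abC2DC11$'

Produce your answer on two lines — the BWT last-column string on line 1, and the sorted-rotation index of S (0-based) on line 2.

Answer: 11C21DDCaDba$2C21C2a
12

Derivation:
All 20 rotations (rotation i = S[i:]+S[:i]):
  rot[0] = CaCD2D211a2abC2DC11$
  rot[1] = aCD2D211a2abC2DC11$C
  rot[2] = CD2D211a2abC2DC11$Ca
  rot[3] = D2D211a2abC2DC11$CaC
  rot[4] = 2D211a2abC2DC11$CaCD
  rot[5] = D211a2abC2DC11$CaCD2
  rot[6] = 211a2abC2DC11$CaCD2D
  rot[7] = 11a2abC2DC11$CaCD2D2
  rot[8] = 1a2abC2DC11$CaCD2D21
  rot[9] = a2abC2DC11$CaCD2D211
  rot[10] = 2abC2DC11$CaCD2D211a
  rot[11] = abC2DC11$CaCD2D211a2
  rot[12] = bC2DC11$CaCD2D211a2a
  rot[13] = C2DC11$CaCD2D211a2ab
  rot[14] = 2DC11$CaCD2D211a2abC
  rot[15] = DC11$CaCD2D211a2abC2
  rot[16] = C11$CaCD2D211a2abC2D
  rot[17] = 11$CaCD2D211a2abC2DC
  rot[18] = 1$CaCD2D211a2abC2DC1
  rot[19] = $CaCD2D211a2abC2DC11
Sorted (with $ < everything):
  sorted[0] = $CaCD2D211a2abC2DC11  (last char: '1')
  sorted[1] = 1$CaCD2D211a2abC2DC1  (last char: '1')
  sorted[2] = 11$CaCD2D211a2abC2DC  (last char: 'C')
  sorted[3] = 11a2abC2DC11$CaCD2D2  (last char: '2')
  sorted[4] = 1a2abC2DC11$CaCD2D21  (last char: '1')
  sorted[5] = 211a2abC2DC11$CaCD2D  (last char: 'D')
  sorted[6] = 2D211a2abC2DC11$CaCD  (last char: 'D')
  sorted[7] = 2DC11$CaCD2D211a2abC  (last char: 'C')
  sorted[8] = 2abC2DC11$CaCD2D211a  (last char: 'a')
  sorted[9] = C11$CaCD2D211a2abC2D  (last char: 'D')
  sorted[10] = C2DC11$CaCD2D211a2ab  (last char: 'b')
  sorted[11] = CD2D211a2abC2DC11$Ca  (last char: 'a')
  sorted[12] = CaCD2D211a2abC2DC11$  (last char: '$')
  sorted[13] = D211a2abC2DC11$CaCD2  (last char: '2')
  sorted[14] = D2D211a2abC2DC11$CaC  (last char: 'C')
  sorted[15] = DC11$CaCD2D211a2abC2  (last char: '2')
  sorted[16] = a2abC2DC11$CaCD2D211  (last char: '1')
  sorted[17] = aCD2D211a2abC2DC11$C  (last char: 'C')
  sorted[18] = abC2DC11$CaCD2D211a2  (last char: '2')
  sorted[19] = bC2DC11$CaCD2D211a2a  (last char: 'a')
Last column: 11C21DDCaDba$2C21C2a
Original string S is at sorted index 12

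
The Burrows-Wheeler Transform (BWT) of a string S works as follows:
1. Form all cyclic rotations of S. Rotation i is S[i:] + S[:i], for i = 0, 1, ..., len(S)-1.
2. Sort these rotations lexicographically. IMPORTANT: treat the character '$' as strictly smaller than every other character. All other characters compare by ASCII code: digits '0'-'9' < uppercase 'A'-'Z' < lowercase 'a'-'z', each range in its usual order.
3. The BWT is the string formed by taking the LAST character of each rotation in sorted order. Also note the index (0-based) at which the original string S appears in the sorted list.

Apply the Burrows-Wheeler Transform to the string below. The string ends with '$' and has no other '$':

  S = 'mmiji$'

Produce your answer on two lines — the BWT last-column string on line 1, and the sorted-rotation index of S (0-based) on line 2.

All 6 rotations (rotation i = S[i:]+S[:i]):
  rot[0] = mmiji$
  rot[1] = miji$m
  rot[2] = iji$mm
  rot[3] = ji$mmi
  rot[4] = i$mmij
  rot[5] = $mmiji
Sorted (with $ < everything):
  sorted[0] = $mmiji  (last char: 'i')
  sorted[1] = i$mmij  (last char: 'j')
  sorted[2] = iji$mm  (last char: 'm')
  sorted[3] = ji$mmi  (last char: 'i')
  sorted[4] = miji$m  (last char: 'm')
  sorted[5] = mmiji$  (last char: '$')
Last column: ijmim$
Original string S is at sorted index 5

Answer: ijmim$
5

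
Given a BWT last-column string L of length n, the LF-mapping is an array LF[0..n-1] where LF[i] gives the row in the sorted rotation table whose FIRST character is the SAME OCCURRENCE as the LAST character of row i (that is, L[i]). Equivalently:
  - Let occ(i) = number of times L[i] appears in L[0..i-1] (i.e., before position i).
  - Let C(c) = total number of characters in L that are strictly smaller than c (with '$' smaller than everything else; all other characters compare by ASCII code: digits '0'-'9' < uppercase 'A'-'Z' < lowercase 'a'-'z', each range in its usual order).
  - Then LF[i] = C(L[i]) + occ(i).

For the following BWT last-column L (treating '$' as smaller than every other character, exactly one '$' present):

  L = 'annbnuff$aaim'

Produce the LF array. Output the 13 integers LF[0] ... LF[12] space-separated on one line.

Answer: 1 9 10 4 11 12 5 6 0 2 3 7 8

Derivation:
Char counts: '$':1, 'a':3, 'b':1, 'f':2, 'i':1, 'm':1, 'n':3, 'u':1
C (first-col start): C('$')=0, C('a')=1, C('b')=4, C('f')=5, C('i')=7, C('m')=8, C('n')=9, C('u')=12
L[0]='a': occ=0, LF[0]=C('a')+0=1+0=1
L[1]='n': occ=0, LF[1]=C('n')+0=9+0=9
L[2]='n': occ=1, LF[2]=C('n')+1=9+1=10
L[3]='b': occ=0, LF[3]=C('b')+0=4+0=4
L[4]='n': occ=2, LF[4]=C('n')+2=9+2=11
L[5]='u': occ=0, LF[5]=C('u')+0=12+0=12
L[6]='f': occ=0, LF[6]=C('f')+0=5+0=5
L[7]='f': occ=1, LF[7]=C('f')+1=5+1=6
L[8]='$': occ=0, LF[8]=C('$')+0=0+0=0
L[9]='a': occ=1, LF[9]=C('a')+1=1+1=2
L[10]='a': occ=2, LF[10]=C('a')+2=1+2=3
L[11]='i': occ=0, LF[11]=C('i')+0=7+0=7
L[12]='m': occ=0, LF[12]=C('m')+0=8+0=8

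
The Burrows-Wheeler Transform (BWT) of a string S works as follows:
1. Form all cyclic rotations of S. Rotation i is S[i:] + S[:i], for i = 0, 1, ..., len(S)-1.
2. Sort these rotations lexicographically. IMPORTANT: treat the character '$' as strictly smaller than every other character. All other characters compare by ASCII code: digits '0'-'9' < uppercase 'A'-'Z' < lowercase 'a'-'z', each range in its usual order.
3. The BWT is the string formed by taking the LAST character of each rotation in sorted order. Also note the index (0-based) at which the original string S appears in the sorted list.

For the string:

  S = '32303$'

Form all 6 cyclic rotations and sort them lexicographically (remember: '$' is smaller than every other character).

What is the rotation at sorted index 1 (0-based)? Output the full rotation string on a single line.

All 6 rotations (rotation i = S[i:]+S[:i]):
  rot[0] = 32303$
  rot[1] = 2303$3
  rot[2] = 303$32
  rot[3] = 03$323
  rot[4] = 3$3230
  rot[5] = $32303
Sorted (with $ < everything):
  sorted[0] = $32303
  sorted[1] = 03$323
  sorted[2] = 2303$3
  sorted[3] = 3$3230
  sorted[4] = 303$32
  sorted[5] = 32303$
sorted[1] = 03$323

Answer: 03$323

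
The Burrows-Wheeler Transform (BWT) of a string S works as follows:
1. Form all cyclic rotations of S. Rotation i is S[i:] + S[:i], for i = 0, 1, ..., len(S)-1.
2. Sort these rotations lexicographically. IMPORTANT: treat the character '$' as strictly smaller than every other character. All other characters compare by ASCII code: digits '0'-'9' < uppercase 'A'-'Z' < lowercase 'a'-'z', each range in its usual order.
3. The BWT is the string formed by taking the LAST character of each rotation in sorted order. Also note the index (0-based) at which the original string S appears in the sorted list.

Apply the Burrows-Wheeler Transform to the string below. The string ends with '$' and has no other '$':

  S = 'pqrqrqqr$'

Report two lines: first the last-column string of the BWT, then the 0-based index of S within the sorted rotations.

All 9 rotations (rotation i = S[i:]+S[:i]):
  rot[0] = pqrqrqqr$
  rot[1] = qrqrqqr$p
  rot[2] = rqrqqr$pq
  rot[3] = qrqqr$pqr
  rot[4] = rqqr$pqrq
  rot[5] = qqr$pqrqr
  rot[6] = qr$pqrqrq
  rot[7] = r$pqrqrqq
  rot[8] = $pqrqrqqr
Sorted (with $ < everything):
  sorted[0] = $pqrqrqqr  (last char: 'r')
  sorted[1] = pqrqrqqr$  (last char: '$')
  sorted[2] = qqr$pqrqr  (last char: 'r')
  sorted[3] = qr$pqrqrq  (last char: 'q')
  sorted[4] = qrqqr$pqr  (last char: 'r')
  sorted[5] = qrqrqqr$p  (last char: 'p')
  sorted[6] = r$pqrqrqq  (last char: 'q')
  sorted[7] = rqqr$pqrq  (last char: 'q')
  sorted[8] = rqrqqr$pq  (last char: 'q')
Last column: r$rqrpqqq
Original string S is at sorted index 1

Answer: r$rqrpqqq
1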